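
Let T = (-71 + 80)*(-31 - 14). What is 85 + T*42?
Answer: -16925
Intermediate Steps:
T = -405 (T = 9*(-45) = -405)
85 + T*42 = 85 - 405*42 = 85 - 17010 = -16925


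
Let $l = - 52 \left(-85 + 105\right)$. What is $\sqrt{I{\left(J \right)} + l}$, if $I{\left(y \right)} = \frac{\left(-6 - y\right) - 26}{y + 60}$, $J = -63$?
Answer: $\frac{i \sqrt{9453}}{3} \approx 32.409 i$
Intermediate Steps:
$I{\left(y \right)} = \frac{-32 - y}{60 + y}$
$l = -1040$ ($l = \left(-52\right) 20 = -1040$)
$\sqrt{I{\left(J \right)} + l} = \sqrt{\frac{-32 - -63}{60 - 63} - 1040} = \sqrt{\frac{-32 + 63}{-3} - 1040} = \sqrt{\left(- \frac{1}{3}\right) 31 - 1040} = \sqrt{- \frac{31}{3} - 1040} = \sqrt{- \frac{3151}{3}} = \frac{i \sqrt{9453}}{3}$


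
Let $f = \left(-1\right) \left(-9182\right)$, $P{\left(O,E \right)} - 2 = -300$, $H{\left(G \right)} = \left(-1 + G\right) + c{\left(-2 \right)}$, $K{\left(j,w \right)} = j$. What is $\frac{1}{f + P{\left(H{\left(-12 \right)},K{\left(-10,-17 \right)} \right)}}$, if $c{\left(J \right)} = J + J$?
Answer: $\frac{1}{8884} \approx 0.00011256$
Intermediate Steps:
$c{\left(J \right)} = 2 J$
$H{\left(G \right)} = -5 + G$ ($H{\left(G \right)} = \left(-1 + G\right) + 2 \left(-2\right) = \left(-1 + G\right) - 4 = -5 + G$)
$P{\left(O,E \right)} = -298$ ($P{\left(O,E \right)} = 2 - 300 = -298$)
$f = 9182$
$\frac{1}{f + P{\left(H{\left(-12 \right)},K{\left(-10,-17 \right)} \right)}} = \frac{1}{9182 - 298} = \frac{1}{8884}$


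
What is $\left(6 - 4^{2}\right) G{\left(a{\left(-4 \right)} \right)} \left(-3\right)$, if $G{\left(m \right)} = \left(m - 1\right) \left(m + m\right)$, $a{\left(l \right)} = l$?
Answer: $1200$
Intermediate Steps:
$G{\left(m \right)} = 2 m \left(-1 + m\right)$ ($G{\left(m \right)} = \left(-1 + m\right) 2 m = 2 m \left(-1 + m\right)$)
$\left(6 - 4^{2}\right) G{\left(a{\left(-4 \right)} \right)} \left(-3\right) = \left(6 - 4^{2}\right) 2 \left(-4\right) \left(-1 - 4\right) \left(-3\right) = \left(6 - 16\right) 2 \left(-4\right) \left(-5\right) \left(-3\right) = \left(6 - 16\right) 40 \left(-3\right) = \left(-10\right) 40 \left(-3\right) = \left(-400\right) \left(-3\right) = 1200$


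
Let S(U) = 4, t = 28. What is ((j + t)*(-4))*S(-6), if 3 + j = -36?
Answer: 176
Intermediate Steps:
j = -39 (j = -3 - 36 = -39)
((j + t)*(-4))*S(-6) = ((-39 + 28)*(-4))*4 = -11*(-4)*4 = 44*4 = 176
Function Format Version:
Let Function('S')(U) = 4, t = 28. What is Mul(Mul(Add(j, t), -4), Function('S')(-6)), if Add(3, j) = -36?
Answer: 176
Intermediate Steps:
j = -39 (j = Add(-3, -36) = -39)
Mul(Mul(Add(j, t), -4), Function('S')(-6)) = Mul(Mul(Add(-39, 28), -4), 4) = Mul(Mul(-11, -4), 4) = Mul(44, 4) = 176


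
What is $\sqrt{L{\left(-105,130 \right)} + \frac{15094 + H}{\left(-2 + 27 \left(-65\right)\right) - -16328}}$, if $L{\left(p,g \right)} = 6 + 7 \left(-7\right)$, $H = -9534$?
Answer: $\frac{i \sqrt{1005387667}}{4857} \approx 6.5283 i$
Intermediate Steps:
$L{\left(p,g \right)} = -43$ ($L{\left(p,g \right)} = 6 - 49 = -43$)
$\sqrt{L{\left(-105,130 \right)} + \frac{15094 + H}{\left(-2 + 27 \left(-65\right)\right) - -16328}} = \sqrt{-43 + \frac{15094 - 9534}{\left(-2 + 27 \left(-65\right)\right) - -16328}} = \sqrt{-43 + \frac{5560}{\left(-2 - 1755\right) + 16328}} = \sqrt{-43 + \frac{5560}{-1757 + 16328}} = \sqrt{-43 + \frac{5560}{14571}} = \sqrt{- \frac{620993}{14571}} = \frac{i \sqrt{1005387667}}{4857}$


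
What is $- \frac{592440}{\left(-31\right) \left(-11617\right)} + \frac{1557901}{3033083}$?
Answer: $- \frac{1235877479093}{1092295081541} \approx -1.1315$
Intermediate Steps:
$- \frac{592440}{\left(-31\right) \left(-11617\right)} + \frac{1557901}{3033083} = - \frac{592440}{360127} + 1557901 \cdot \frac{1}{3033083} = \left(-592440\right) \frac{1}{360127} + \frac{1557901}{3033083} = - \frac{592440}{360127} + \frac{1557901}{3033083} = - \frac{1235877479093}{1092295081541}$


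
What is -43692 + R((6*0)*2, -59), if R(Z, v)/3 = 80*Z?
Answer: -43692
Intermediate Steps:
R(Z, v) = 240*Z (R(Z, v) = 3*(80*Z) = 240*Z)
-43692 + R((6*0)*2, -59) = -43692 + 240*((6*0)*2) = -43692 + 240*(0*2) = -43692 + 240*0 = -43692 + 0 = -43692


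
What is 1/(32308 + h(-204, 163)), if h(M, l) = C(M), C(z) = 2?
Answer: 1/32310 ≈ 3.0950e-5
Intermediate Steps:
h(M, l) = 2
1/(32308 + h(-204, 163)) = 1/(32308 + 2) = 1/32310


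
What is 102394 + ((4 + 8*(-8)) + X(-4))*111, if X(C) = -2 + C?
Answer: 95068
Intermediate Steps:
102394 + ((4 + 8*(-8)) + X(-4))*111 = 102394 + ((4 + 8*(-8)) + (-2 - 4))*111 = 102394 + ((4 - 64) - 6)*111 = 102394 + (-60 - 6)*111 = 102394 - 66*111 = 102394 - 7326 = 95068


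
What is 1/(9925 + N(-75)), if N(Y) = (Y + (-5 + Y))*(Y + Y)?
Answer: 1/33175 ≈ 3.0143e-5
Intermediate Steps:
N(Y) = 2*Y*(-5 + 2*Y) (N(Y) = (-5 + 2*Y)*(2*Y) = 2*Y*(-5 + 2*Y))
1/(9925 + N(-75)) = 1/(9925 + 2*(-75)*(-5 + 2*(-75))) = 1/(9925 + 2*(-75)*(-5 - 150)) = 1/(9925 + 2*(-75)*(-155)) = 1/(9925 + 23250) = 1/33175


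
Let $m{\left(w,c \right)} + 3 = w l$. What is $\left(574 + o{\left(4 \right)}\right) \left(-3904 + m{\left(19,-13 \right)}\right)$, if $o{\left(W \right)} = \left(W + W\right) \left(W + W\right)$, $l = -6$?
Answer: $-2565398$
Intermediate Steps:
$o{\left(W \right)} = 4 W^{2}$ ($o{\left(W \right)} = 2 W 2 W = 4 W^{2}$)
$m{\left(w,c \right)} = -3 - 6 w$ ($m{\left(w,c \right)} = -3 + w \left(-6\right) = -3 - 6 w$)
$\left(574 + o{\left(4 \right)}\right) \left(-3904 + m{\left(19,-13 \right)}\right) = \left(574 + 4 \cdot 4^{2}\right) \left(-3904 - 117\right) = \left(574 + 4 \cdot 16\right) \left(-3904 - 117\right) = \left(574 + 64\right) \left(-3904 - 117\right) = 638 \left(-4021\right) = -2565398$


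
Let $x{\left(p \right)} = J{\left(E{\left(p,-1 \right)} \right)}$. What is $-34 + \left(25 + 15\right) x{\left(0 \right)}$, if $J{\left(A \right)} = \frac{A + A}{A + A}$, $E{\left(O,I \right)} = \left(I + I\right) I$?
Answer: $6$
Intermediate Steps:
$E{\left(O,I \right)} = 2 I^{2}$ ($E{\left(O,I \right)} = 2 I I = 2 I^{2}$)
$J{\left(A \right)} = 1$ ($J{\left(A \right)} = \frac{2 A}{2 A} = 2 A \frac{1}{2 A} = 1$)
$x{\left(p \right)} = 1$
$-34 + \left(25 + 15\right) x{\left(0 \right)} = -34 + \left(25 + 15\right) 1 = -34 + 40 \cdot 1 = -34 + 40 = 6$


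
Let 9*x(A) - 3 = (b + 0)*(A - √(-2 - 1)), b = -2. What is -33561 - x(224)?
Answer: -301604/9 - 2*I*√3/9 ≈ -33512.0 - 0.3849*I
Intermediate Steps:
x(A) = ⅓ - 2*A/9 + 2*I*√3/9 (x(A) = ⅓ + ((-2 + 0)*(A - √(-2 - 1)))/9 = ⅓ + (-2*(A - √(-3)))/9 = ⅓ + (-2*(A - I*√3))/9 = ⅓ + (-2*A + 2*I*√3)/9 = ⅓ + (-2*A/9 + 2*I*√3/9) = ⅓ - 2*A/9 + 2*I*√3/9)
-33561 - x(224) = -33561 - (⅓ - 2/9*224 + 2*I*√3/9) = -33561 - (⅓ - 448/9 + 2*I*√3/9) = -33561 - (-445/9 + 2*I*√3/9) = -33561 + (445/9 - 2*I*√3/9) = -301604/9 - 2*I*√3/9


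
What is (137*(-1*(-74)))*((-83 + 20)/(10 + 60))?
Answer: -45621/5 ≈ -9124.2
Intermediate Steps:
(137*(-1*(-74)))*((-83 + 20)/(10 + 60)) = (137*74)*(-63/70) = 10138*(-63*1/70) = 10138*(-9/10) = -45621/5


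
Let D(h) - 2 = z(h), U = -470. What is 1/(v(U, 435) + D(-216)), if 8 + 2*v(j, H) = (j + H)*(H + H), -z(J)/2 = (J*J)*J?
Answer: 1/20140165 ≈ 4.9652e-8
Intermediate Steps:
z(J) = -2*J³ (z(J) = -2*J*J*J = -2*J²*J = -2*J³)
v(j, H) = -4 + H*(H + j) (v(j, H) = -4 + ((j + H)*(H + H))/2 = -4 + ((H + j)*(2*H))/2 = -4 + (2*H*(H + j))/2 = -4 + H*(H + j))
D(h) = 2 - 2*h³
1/(v(U, 435) + D(-216)) = 1/((-4 + 435² + 435*(-470)) + (2 - 2*(-216)³)) = 1/((-4 + 189225 - 204450) + (2 - 2*(-10077696))) = 1/(-15229 + (2 + 20155392)) = 1/(-15229 + 20155394) = 1/20140165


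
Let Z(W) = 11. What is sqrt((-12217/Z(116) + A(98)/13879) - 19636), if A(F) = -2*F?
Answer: I*sqrt(483559269002227)/152669 ≈ 144.04*I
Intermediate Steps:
sqrt((-12217/Z(116) + A(98)/13879) - 19636) = sqrt((-12217/11 - 2*98/13879) - 19636) = sqrt((-12217*1/11 - 196*1/13879) - 19636) = sqrt((-12217/11 - 196/13879) - 19636) = sqrt(-169561899/152669 - 19636) = sqrt(-3167370383/152669) = I*sqrt(483559269002227)/152669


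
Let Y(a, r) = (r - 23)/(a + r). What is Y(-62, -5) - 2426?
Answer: -162514/67 ≈ -2425.6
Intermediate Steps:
Y(a, r) = (-23 + r)/(a + r)
Y(-62, -5) - 2426 = (-23 - 5)/(-62 - 5) - 2426 = -28/(-67) - 2426 = -1/67*(-28) - 2426 = 28/67 - 2426 = -162514/67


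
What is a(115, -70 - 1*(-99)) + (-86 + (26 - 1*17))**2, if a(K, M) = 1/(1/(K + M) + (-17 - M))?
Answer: 39267623/6623 ≈ 5929.0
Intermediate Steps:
a(K, M) = 1/(-17 + 1/(K + M) - M)
a(115, -70 - 1*(-99)) + (-86 + (26 - 1*17))**2 = (-1*115 - (-70 - 1*(-99)))/(-1 + (-70 - 1*(-99))**2 + 17*115 + 17*(-70 - 1*(-99)) + 115*(-70 - 1*(-99))) + (-86 + (26 - 1*17))**2 = (-115 - (-70 + 99))/(-1 + (-70 + 99)**2 + 1955 + 17*(-70 + 99) + 115*(-70 + 99)) + (-86 + (26 - 17))**2 = (-115 - 1*29)/(-1 + 29**2 + 1955 + 17*29 + 115*29) + (-86 + 9)**2 = (-115 - 29)/(-1 + 841 + 1955 + 493 + 3335) + (-77)**2 = -144/6623 + 5929 = 39267623/6623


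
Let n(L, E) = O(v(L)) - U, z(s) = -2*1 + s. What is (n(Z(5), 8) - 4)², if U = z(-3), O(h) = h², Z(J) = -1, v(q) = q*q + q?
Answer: 1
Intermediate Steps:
z(s) = -2 + s
v(q) = q + q² (v(q) = q² + q = q + q²)
U = -5 (U = -2 - 3 = -5)
n(L, E) = 5 + L²*(1 + L)² (n(L, E) = (L*(1 + L))² - 1*(-5) = L²*(1 + L)² + 5 = 5 + L²*(1 + L)²)
(n(Z(5), 8) - 4)² = ((5 + (-1)²*(1 - 1)²) - 4)² = ((5 + 1*0²) - 4)² = ((5 + 1*0) - 4)² = ((5 + 0) - 4)² = (5 - 4)² = 1² = 1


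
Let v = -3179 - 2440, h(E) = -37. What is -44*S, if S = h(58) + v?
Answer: 248864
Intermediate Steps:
v = -5619
S = -5656 (S = -37 - 5619 = -5656)
-44*S = -44*(-5656) = 248864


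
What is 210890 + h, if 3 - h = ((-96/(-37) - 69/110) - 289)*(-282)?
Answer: 264447812/2035 ≈ 1.2995e+5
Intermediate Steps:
h = -164713338/2035 (h = 3 - ((-96/(-37) - 69/110) - 289)*(-282) = 3 - ((-96*(-1/37) - 69*1/110) - 289)*(-282) = 3 - ((96/37 - 69/110) - 289)*(-282) = 3 - (8007/4070 - 289)*(-282) = 3 - (-1168223)*(-282)/4070 = 3 - 1*164719443/2035 = 3 - 164719443/2035 = -164713338/2035 ≈ -80940.)
210890 + h = 210890 - 164713338/2035 = 264447812/2035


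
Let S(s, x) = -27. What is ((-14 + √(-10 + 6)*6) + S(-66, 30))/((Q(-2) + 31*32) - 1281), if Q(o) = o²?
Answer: 41/285 - 4*I/95 ≈ 0.14386 - 0.042105*I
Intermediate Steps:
((-14 + √(-10 + 6)*6) + S(-66, 30))/((Q(-2) + 31*32) - 1281) = ((-14 + √(-10 + 6)*6) - 27)/(((-2)² + 31*32) - 1281) = ((-14 + √(-4)*6) - 27)/((4 + 992) - 1281) = ((-14 + (2*I)*6) - 27)/(996 - 1281) = ((-14 + 12*I) - 27)/(-285) = (-41 + 12*I)*(-1/285) = 41/285 - 4*I/95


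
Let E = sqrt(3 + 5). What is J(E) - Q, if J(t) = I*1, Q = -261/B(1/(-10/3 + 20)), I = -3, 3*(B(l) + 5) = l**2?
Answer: -689991/12497 ≈ -55.213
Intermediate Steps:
B(l) = -5 + l**2/3
Q = 652500/12497 (Q = -261/(-5 + (1/(-10/3 + 20))**2/3) = -261/(-5 + (1/(50/3))**2/3) = -261/(-5 + (3/50)**2/3) = -261/(-5 + (1/3)*(9/2500)) = -261/(-5 + 3/2500) = -261/(-12497/2500) = -261*(-2500/12497) = 652500/12497 ≈ 52.213)
E = 2*sqrt(2) (E = sqrt(8) = 2*sqrt(2) ≈ 2.8284)
J(t) = -3 (J(t) = -3*1 = -3)
J(E) - Q = -3 - 1*652500/12497 = -3 - 652500/12497 = -689991/12497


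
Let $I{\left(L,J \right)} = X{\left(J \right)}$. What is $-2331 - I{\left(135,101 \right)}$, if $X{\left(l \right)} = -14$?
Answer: $-2317$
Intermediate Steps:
$I{\left(L,J \right)} = -14$
$-2331 - I{\left(135,101 \right)} = -2331 - -14 = -2331 + 14 = -2317$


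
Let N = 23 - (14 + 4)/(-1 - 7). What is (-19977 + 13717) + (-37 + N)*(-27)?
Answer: -23771/4 ≈ -5942.8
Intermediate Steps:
N = 101/4 (N = 23 - 18/(-8) = 23 - 18*(-1)/8 = 23 - 1*(-9/4) = 23 + 9/4 = 101/4 ≈ 25.250)
(-19977 + 13717) + (-37 + N)*(-27) = (-19977 + 13717) + (-37 + 101/4)*(-27) = -6260 - 47/4*(-27) = -6260 + 1269/4 = -23771/4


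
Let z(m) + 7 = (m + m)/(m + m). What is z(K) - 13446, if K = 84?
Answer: -13452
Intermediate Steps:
z(m) = -6 (z(m) = -7 + (m + m)/(m + m) = -7 + (2*m)/((2*m)) = -7 + (2*m)*(1/(2*m)) = -7 + 1 = -6)
z(K) - 13446 = -6 - 13446 = -13452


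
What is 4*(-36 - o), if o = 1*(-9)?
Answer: -108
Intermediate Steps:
o = -9
4*(-36 - o) = 4*(-36 - 1*(-9)) = 4*(-36 + 9) = 4*(-27) = -108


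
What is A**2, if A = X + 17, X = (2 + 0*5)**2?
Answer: 441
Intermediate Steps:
X = 4 (X = (2 + 0)**2 = 2**2 = 4)
A = 21 (A = 4 + 17 = 21)
A**2 = 21**2 = 441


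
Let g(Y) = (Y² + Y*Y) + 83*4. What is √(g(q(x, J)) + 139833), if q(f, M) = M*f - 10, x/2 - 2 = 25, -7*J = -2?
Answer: √6870973/7 ≈ 374.46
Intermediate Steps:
J = 2/7 (J = -⅐*(-2) = 2/7 ≈ 0.28571)
x = 54 (x = 4 + 2*25 = 4 + 50 = 54)
q(f, M) = -10 + M*f
g(Y) = 332 + 2*Y² (g(Y) = (Y² + Y²) + 332 = 2*Y² + 332 = 332 + 2*Y²)
√(g(q(x, J)) + 139833) = √((332 + 2*(-10 + (2/7)*54)²) + 139833) = √((332 + 2*(-10 + 108/7)²) + 139833) = √((332 + 2*(38/7)²) + 139833) = √((332 + 2*(1444/49)) + 139833) = √((332 + 2888/49) + 139833) = √(19156/49 + 139833) = √(6870973/49) = √6870973/7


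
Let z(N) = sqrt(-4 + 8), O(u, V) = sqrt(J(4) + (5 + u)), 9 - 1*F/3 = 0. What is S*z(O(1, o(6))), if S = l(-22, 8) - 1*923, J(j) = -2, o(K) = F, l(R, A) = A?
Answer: -1830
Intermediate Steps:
F = 27 (F = 27 - 3*0 = 27 + 0 = 27)
o(K) = 27
S = -915 (S = 8 - 1*923 = 8 - 923 = -915)
O(u, V) = sqrt(3 + u) (O(u, V) = sqrt(-2 + (5 + u)) = sqrt(3 + u))
z(N) = 2 (z(N) = sqrt(4) = 2)
S*z(O(1, o(6))) = -915*2 = -1830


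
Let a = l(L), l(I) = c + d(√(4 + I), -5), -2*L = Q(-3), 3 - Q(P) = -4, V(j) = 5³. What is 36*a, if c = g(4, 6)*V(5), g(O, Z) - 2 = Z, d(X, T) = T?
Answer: 35820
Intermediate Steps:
V(j) = 125
Q(P) = 7 (Q(P) = 3 - 1*(-4) = 3 + 4 = 7)
g(O, Z) = 2 + Z
L = -7/2 (L = -½*7 = -7/2 ≈ -3.5000)
c = 1000 (c = (2 + 6)*125 = 8*125 = 1000)
l(I) = 995 (l(I) = 1000 - 5 = 995)
a = 995
36*a = 36*995 = 35820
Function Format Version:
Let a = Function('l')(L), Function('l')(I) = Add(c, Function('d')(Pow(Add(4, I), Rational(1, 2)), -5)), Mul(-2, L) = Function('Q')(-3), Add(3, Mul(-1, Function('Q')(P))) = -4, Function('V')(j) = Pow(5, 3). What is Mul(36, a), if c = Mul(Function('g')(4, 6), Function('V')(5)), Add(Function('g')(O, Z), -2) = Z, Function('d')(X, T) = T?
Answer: 35820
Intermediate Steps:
Function('V')(j) = 125
Function('Q')(P) = 7 (Function('Q')(P) = Add(3, Mul(-1, -4)) = Add(3, 4) = 7)
Function('g')(O, Z) = Add(2, Z)
L = Rational(-7, 2) (L = Mul(Rational(-1, 2), 7) = Rational(-7, 2) ≈ -3.5000)
c = 1000 (c = Mul(Add(2, 6), 125) = Mul(8, 125) = 1000)
Function('l')(I) = 995 (Function('l')(I) = Add(1000, -5) = 995)
a = 995
Mul(36, a) = Mul(36, 995) = 35820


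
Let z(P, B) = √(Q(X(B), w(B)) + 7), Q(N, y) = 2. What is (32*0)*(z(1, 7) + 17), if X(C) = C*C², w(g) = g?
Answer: 0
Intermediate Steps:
X(C) = C³
z(P, B) = 3 (z(P, B) = √(2 + 7) = √9 = 3)
(32*0)*(z(1, 7) + 17) = (32*0)*(3 + 17) = 0*20 = 0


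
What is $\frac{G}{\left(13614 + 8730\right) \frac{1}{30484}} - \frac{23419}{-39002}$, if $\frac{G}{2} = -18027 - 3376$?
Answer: $- \frac{6361639072259}{108932586} \approx -58400.0$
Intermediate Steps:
$G = -42806$ ($G = 2 \left(-18027 - 3376\right) = 2 \left(-21403\right) = -42806$)
$\frac{G}{\left(13614 + 8730\right) \frac{1}{30484}} - \frac{23419}{-39002} = - \frac{42806}{\left(13614 + 8730\right) \frac{1}{30484}} - \frac{23419}{-39002} = - \frac{42806}{22344 \cdot \frac{1}{30484}} - - \frac{23419}{39002} = - \frac{42806}{\frac{5586}{7621}} + \frac{23419}{39002} = \left(-42806\right) \frac{7621}{5586} + \frac{23419}{39002} = - \frac{163112263}{2793} + \frac{23419}{39002} = - \frac{6361639072259}{108932586}$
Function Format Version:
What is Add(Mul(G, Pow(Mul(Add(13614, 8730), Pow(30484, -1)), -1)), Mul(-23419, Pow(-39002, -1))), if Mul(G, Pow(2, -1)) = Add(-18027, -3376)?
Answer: Rational(-6361639072259, 108932586) ≈ -58400.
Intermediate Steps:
G = -42806 (G = Mul(2, Add(-18027, -3376)) = Mul(2, -21403) = -42806)
Add(Mul(G, Pow(Mul(Add(13614, 8730), Pow(30484, -1)), -1)), Mul(-23419, Pow(-39002, -1))) = Add(Mul(-42806, Pow(Mul(Add(13614, 8730), Pow(30484, -1)), -1)), Mul(-23419, Pow(-39002, -1))) = Add(Mul(-42806, Pow(Mul(22344, Rational(1, 30484)), -1)), Mul(-23419, Rational(-1, 39002))) = Add(Mul(-42806, Pow(Rational(5586, 7621), -1)), Rational(23419, 39002)) = Add(Mul(-42806, Rational(7621, 5586)), Rational(23419, 39002)) = Add(Rational(-163112263, 2793), Rational(23419, 39002)) = Rational(-6361639072259, 108932586)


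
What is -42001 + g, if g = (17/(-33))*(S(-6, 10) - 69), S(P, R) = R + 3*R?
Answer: -1385540/33 ≈ -41986.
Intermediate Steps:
S(P, R) = 4*R
g = 493/33 (g = (17/(-33))*(4*10 - 69) = (17*(-1/33))*(40 - 69) = -17/33*(-29) = 493/33 ≈ 14.939)
-42001 + g = -42001 + 493/33 = -1385540/33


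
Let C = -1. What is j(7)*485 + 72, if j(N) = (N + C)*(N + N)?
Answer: 40812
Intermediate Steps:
j(N) = 2*N*(-1 + N) (j(N) = (N - 1)*(N + N) = (-1 + N)*(2*N) = 2*N*(-1 + N))
j(7)*485 + 72 = (2*7*(-1 + 7))*485 + 72 = (2*7*6)*485 + 72 = 84*485 + 72 = 40740 + 72 = 40812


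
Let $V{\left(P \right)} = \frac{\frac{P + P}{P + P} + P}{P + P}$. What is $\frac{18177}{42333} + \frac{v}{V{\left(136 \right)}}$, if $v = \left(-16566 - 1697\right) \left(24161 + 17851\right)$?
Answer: $- \frac{21495700604437}{14111} \approx -1.5233 \cdot 10^{9}$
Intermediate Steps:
$V{\left(P \right)} = \frac{1 + P}{2 P}$ ($V{\left(P \right)} = \frac{\frac{2 P}{2 P} + P}{2 P} = \left(2 P \frac{1}{2 P} + P\right) \frac{1}{2 P} = \left(1 + P\right) \frac{1}{2 P} = \frac{1 + P}{2 P}$)
$v = -767265156$ ($v = \left(-18263\right) 42012 = -767265156$)
$\frac{18177}{42333} + \frac{v}{V{\left(136 \right)}} = \frac{18177}{42333} - \frac{767265156}{\frac{1}{2} \cdot \frac{1}{136} \left(1 + 136\right)} = 18177 \cdot \frac{1}{42333} - \frac{767265156}{\frac{1}{2} \cdot \frac{1}{136} \cdot 137} = \frac{6059}{14111} - \frac{767265156}{\frac{137}{272}} = \frac{6059}{14111} - \frac{208696122432}{137} = - \frac{21495700604437}{14111}$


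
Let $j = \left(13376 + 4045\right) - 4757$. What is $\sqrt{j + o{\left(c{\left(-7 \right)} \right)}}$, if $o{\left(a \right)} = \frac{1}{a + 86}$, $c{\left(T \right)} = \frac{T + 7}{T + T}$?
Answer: $\frac{\sqrt{93663030}}{86} \approx 112.53$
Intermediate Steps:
$c{\left(T \right)} = \frac{7 + T}{2 T}$
$j = 12664$ ($j = 17421 - 4757 = 12664$)
$o{\left(a \right)} = \frac{1}{86 + a}$
$\sqrt{j + o{\left(c{\left(-7 \right)} \right)}} = \sqrt{12664 + \frac{1}{86 + \frac{7 - 7}{2 \left(-7\right)}}} = \sqrt{12664 + \frac{1}{86 + \frac{1}{2} \left(- \frac{1}{7}\right) 0}} = \sqrt{12664 + \frac{1}{86 + 0}} = \sqrt{12664 + \frac{1}{86}} = \sqrt{\frac{1089105}{86}} = \frac{\sqrt{93663030}}{86}$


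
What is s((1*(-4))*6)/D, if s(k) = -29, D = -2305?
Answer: 29/2305 ≈ 0.012581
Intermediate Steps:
s((1*(-4))*6)/D = -29/(-2305) = -29*(-1/2305) = 29/2305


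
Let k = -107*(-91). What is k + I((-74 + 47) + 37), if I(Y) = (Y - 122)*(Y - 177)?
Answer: 28441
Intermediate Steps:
k = 9737
I(Y) = (-177 + Y)*(-122 + Y) (I(Y) = (-122 + Y)*(-177 + Y) = (-177 + Y)*(-122 + Y))
k + I((-74 + 47) + 37) = 9737 + (21594 + ((-74 + 47) + 37)² - 299*((-74 + 47) + 37)) = 9737 + (21594 + (-27 + 37)² - 299*(-27 + 37)) = 9737 + (21594 + 10² - 299*10) = 9737 + (21594 + 100 - 2990) = 9737 + 18704 = 28441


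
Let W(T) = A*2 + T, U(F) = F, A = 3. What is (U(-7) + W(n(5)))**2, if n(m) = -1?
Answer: 4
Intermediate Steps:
W(T) = 6 + T (W(T) = 3*2 + T = 6 + T)
(U(-7) + W(n(5)))**2 = (-7 + (6 - 1))**2 = (-7 + 5)**2 = (-2)**2 = 4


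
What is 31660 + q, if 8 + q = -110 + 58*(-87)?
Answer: 26496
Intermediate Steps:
q = -5164 (q = -8 + (-110 + 58*(-87)) = -8 + (-110 - 5046) = -8 - 5156 = -5164)
31660 + q = 31660 - 5164 = 26496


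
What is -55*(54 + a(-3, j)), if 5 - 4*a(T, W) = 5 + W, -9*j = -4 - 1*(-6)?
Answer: -53515/18 ≈ -2973.1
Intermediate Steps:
j = -2/9 (j = -(-4 - 1*(-6))/9 = -(-4 + 6)/9 = -1/9*2 = -2/9 ≈ -0.22222)
a(T, W) = -W/4 (a(T, W) = 5/4 - (5 + W)/4 = 5/4 + (-5/4 - W/4) = -W/4)
-55*(54 + a(-3, j)) = -55*(54 - 1/4*(-2/9)) = -55*(54 + 1/18) = -55*973/18 = -53515/18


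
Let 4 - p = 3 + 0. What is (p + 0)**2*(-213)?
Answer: -213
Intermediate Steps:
p = 1 (p = 4 - (3 + 0) = 4 - 1*3 = 4 - 3 = 1)
(p + 0)**2*(-213) = (1 + 0)**2*(-213) = 1**2*(-213) = 1*(-213) = -213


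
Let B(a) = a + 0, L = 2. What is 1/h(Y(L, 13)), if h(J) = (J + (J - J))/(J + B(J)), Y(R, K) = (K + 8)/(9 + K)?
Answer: 2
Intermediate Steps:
B(a) = a
Y(R, K) = (8 + K)/(9 + K)
h(J) = ½ (h(J) = (J + (J - J))/(J + J) = (J + 0)/((2*J)) = J*(1/(2*J)) = ½)
1/h(Y(L, 13)) = 1/(½) = 2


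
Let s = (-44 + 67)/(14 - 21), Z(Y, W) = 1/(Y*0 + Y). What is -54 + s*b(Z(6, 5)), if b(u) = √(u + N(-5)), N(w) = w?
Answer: -54 - 23*I*√174/42 ≈ -54.0 - 7.2236*I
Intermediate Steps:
Z(Y, W) = 1/Y (Z(Y, W) = 1/(0 + Y) = 1/Y)
b(u) = √(-5 + u) (b(u) = √(u - 5) = √(-5 + u))
s = -23/7 (s = 23/(-7) = 23*(-⅐) = -23/7 ≈ -3.2857)
-54 + s*b(Z(6, 5)) = -54 - 23*√(-5 + 1/6)/7 = -54 - 23*√(-5 + ⅙)/7 = -54 - 23*I*√174/42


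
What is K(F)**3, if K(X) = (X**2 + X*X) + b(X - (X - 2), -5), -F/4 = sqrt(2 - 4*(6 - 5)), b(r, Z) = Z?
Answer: -328509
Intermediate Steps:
F = -4*I*sqrt(2) (F = -4*sqrt(2 - 4*(6 - 5)) = -4*sqrt(2 - 4*1) = -4*sqrt(2 - 4) = -4*I*sqrt(2) ≈ -5.6569*I)
K(X) = -5 + 2*X**2 (K(X) = (X**2 + X*X) - 5 = (X**2 + X**2) - 5 = 2*X**2 - 5 = -5 + 2*X**2)
K(F)**3 = (-5 + 2*(-4*I*sqrt(2))**2)**3 = (-5 + 2*(-32))**3 = (-5 - 64)**3 = (-69)**3 = -328509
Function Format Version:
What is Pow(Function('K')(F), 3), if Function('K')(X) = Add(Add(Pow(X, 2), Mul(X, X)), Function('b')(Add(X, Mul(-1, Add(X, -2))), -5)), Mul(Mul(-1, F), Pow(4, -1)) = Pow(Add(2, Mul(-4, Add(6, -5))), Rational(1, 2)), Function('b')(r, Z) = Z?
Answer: -328509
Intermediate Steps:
F = Mul(-4, I, Pow(2, Rational(1, 2))) (F = Mul(-4, Pow(Add(2, Mul(-4, Add(6, -5))), Rational(1, 2))) = Mul(-4, Pow(Add(2, Mul(-4, 1)), Rational(1, 2))) = Mul(-4, Pow(Add(2, -4), Rational(1, 2))) = Mul(-4, Pow(-2, Rational(1, 2))) = Mul(-4, Mul(I, Pow(2, Rational(1, 2)))) = Mul(-4, I, Pow(2, Rational(1, 2))) ≈ Mul(-5.6569, I))
Function('K')(X) = Add(-5, Mul(2, Pow(X, 2))) (Function('K')(X) = Add(Add(Pow(X, 2), Mul(X, X)), -5) = Add(Add(Pow(X, 2), Pow(X, 2)), -5) = Add(Mul(2, Pow(X, 2)), -5) = Add(-5, Mul(2, Pow(X, 2))))
Pow(Function('K')(F), 3) = Pow(Add(-5, Mul(2, Pow(Mul(-4, I, Pow(2, Rational(1, 2))), 2))), 3) = Pow(Add(-5, Mul(2, -32)), 3) = Pow(Add(-5, -64), 3) = Pow(-69, 3) = -328509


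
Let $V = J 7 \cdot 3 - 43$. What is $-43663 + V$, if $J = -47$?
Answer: $-44693$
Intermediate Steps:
$V = -1030$ ($V = - 47 \cdot 7 \cdot 3 - 43 = \left(-47\right) 21 - 43 = -987 - 43 = -1030$)
$-43663 + V = -43663 - 1030 = -44693$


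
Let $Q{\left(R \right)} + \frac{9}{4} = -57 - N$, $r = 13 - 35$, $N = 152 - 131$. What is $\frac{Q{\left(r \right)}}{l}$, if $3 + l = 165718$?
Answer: $- \frac{321}{662860} \approx -0.00048426$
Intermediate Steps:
$N = 21$
$r = -22$ ($r = 13 - 35 = -22$)
$Q{\left(R \right)} = - \frac{321}{4}$ ($Q{\left(R \right)} = - \frac{9}{4} - 78 = - \frac{321}{4}$)
$l = 165715$ ($l = -3 + 165718 = 165715$)
$\frac{Q{\left(r \right)}}{l} = - \frac{321}{4 \cdot 165715} = \left(- \frac{321}{4}\right) \frac{1}{165715} = - \frac{321}{662860}$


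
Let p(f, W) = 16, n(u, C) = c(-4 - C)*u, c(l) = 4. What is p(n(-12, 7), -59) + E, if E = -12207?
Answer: -12191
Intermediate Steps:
n(u, C) = 4*u
p(n(-12, 7), -59) + E = 16 - 12207 = -12191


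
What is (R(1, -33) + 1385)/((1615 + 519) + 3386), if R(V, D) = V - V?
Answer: 277/1104 ≈ 0.25091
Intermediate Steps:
R(V, D) = 0
(R(1, -33) + 1385)/((1615 + 519) + 3386) = (0 + 1385)/((1615 + 519) + 3386) = 1385/(2134 + 3386) = 1385/5520 = 1385*(1/5520) = 277/1104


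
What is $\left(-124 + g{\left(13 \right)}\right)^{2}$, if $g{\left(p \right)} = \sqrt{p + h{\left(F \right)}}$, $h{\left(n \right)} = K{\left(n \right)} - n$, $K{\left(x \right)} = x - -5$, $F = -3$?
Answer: $15394 - 744 \sqrt{2} \approx 14342.0$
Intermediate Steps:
$K{\left(x \right)} = 5 + x$ ($K{\left(x \right)} = x + 5 = 5 + x$)
$h{\left(n \right)} = 5$ ($h{\left(n \right)} = \left(5 + n\right) - n = 5$)
$g{\left(p \right)} = \sqrt{5 + p}$ ($g{\left(p \right)} = \sqrt{p + 5} = \sqrt{5 + p}$)
$\left(-124 + g{\left(13 \right)}\right)^{2} = \left(-124 + \sqrt{5 + 13}\right)^{2} = \left(-124 + \sqrt{18}\right)^{2} = \left(-124 + 3 \sqrt{2}\right)^{2}$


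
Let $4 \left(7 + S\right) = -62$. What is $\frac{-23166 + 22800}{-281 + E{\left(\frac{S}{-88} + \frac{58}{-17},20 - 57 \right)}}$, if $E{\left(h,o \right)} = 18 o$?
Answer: $\frac{366}{947} \approx 0.38648$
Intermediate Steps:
$S = - \frac{45}{2}$ ($S = -7 + \frac{1}{4} \left(-62\right) = -7 - \frac{31}{2} = - \frac{45}{2} \approx -22.5$)
$\frac{-23166 + 22800}{-281 + E{\left(\frac{S}{-88} + \frac{58}{-17},20 - 57 \right)}} = \frac{-23166 + 22800}{-281 + 18 \left(20 - 57\right)} = - \frac{366}{-281 + 18 \left(20 - 57\right)} = - \frac{366}{-281 + 18 \left(-37\right)} = - \frac{366}{-281 - 666} = - \frac{366}{-947} = \left(-366\right) \left(- \frac{1}{947}\right) = \frac{366}{947}$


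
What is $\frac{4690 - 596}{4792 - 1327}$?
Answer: $\frac{4094}{3465} \approx 1.1815$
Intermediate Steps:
$\frac{4690 - 596}{4792 - 1327} = \frac{4094}{4792 + \left(-2398 + 1071\right)} = \frac{4094}{4792 - 1327} = \frac{4094}{3465}$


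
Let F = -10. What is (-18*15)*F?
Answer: 2700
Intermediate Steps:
(-18*15)*F = -18*15*(-10) = -270*(-10) = 2700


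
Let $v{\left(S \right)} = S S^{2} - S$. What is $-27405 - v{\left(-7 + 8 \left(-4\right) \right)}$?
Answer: $31875$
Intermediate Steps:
$v{\left(S \right)} = S^{3} - S$
$-27405 - v{\left(-7 + 8 \left(-4\right) \right)} = -27405 - \left(\left(-7 + 8 \left(-4\right)\right)^{3} - \left(-7 + 8 \left(-4\right)\right)\right) = -27405 - \left(\left(-7 - 32\right)^{3} - \left(-7 - 32\right)\right) = -27405 - \left(\left(-39\right)^{3} - -39\right) = -27405 - \left(-59319 + 39\right) = -27405 - -59280 = -27405 + 59280 = 31875$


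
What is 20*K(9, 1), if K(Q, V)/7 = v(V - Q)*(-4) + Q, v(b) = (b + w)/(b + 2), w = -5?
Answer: 140/3 ≈ 46.667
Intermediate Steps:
v(b) = (-5 + b)/(2 + b) (v(b) = (b - 5)/(b + 2) = (-5 + b)/(2 + b))
K(Q, V) = 7*Q - 28*(-5 + V - Q)/(2 + V - Q) (K(Q, V) = 7*(((-5 + (V - Q))/(2 + (V - Q)))*(-4) + Q) = 7*(((-5 + V - Q)/(2 + V - Q))*(-4) + Q) = 7*(-4*(-5 + V - Q)/(2 + V - Q) + Q) = 7*(Q - 4*(-5 + V - Q)/(2 + V - Q)) = 7*Q - 28*(-5 + V - Q)/(2 + V - Q))
20*K(9, 1) = 20*(7*(20 - 4*1 + 4*9 + 9*(2 + 1 - 1*9))/(2 + 1 - 1*9)) = 20*(7*(20 - 4 + 36 + 9*(2 + 1 - 9))/(2 + 1 - 9)) = 20*(7*(20 - 4 + 36 + 9*(-6))/(-6)) = 20*(7*(-⅙)*(20 - 4 + 36 - 54)) = 20*(7*(-⅙)*(-2)) = 20*(7/3) = 140/3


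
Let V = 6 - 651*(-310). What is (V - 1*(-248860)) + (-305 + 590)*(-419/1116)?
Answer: 167611667/372 ≈ 4.5057e+5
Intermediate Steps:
V = 201816 (V = 6 + 201810 = 201816)
(V - 1*(-248860)) + (-305 + 590)*(-419/1116) = (201816 - 1*(-248860)) + (-305 + 590)*(-419/1116) = (201816 + 248860) + 285*(-419/1116) = 450676 + 285*(-1*419/1116) = 450676 + 285*(-419/1116) = 450676 - 39805/372 = 167611667/372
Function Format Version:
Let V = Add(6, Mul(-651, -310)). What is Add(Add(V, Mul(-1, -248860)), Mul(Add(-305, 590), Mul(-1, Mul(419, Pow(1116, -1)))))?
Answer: Rational(167611667, 372) ≈ 4.5057e+5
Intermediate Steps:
V = 201816 (V = Add(6, 201810) = 201816)
Add(Add(V, Mul(-1, -248860)), Mul(Add(-305, 590), Mul(-1, Mul(419, Pow(1116, -1))))) = Add(Add(201816, Mul(-1, -248860)), Mul(Add(-305, 590), Mul(-1, Mul(419, Pow(1116, -1))))) = Add(Add(201816, 248860), Mul(285, Mul(-1, Mul(419, Rational(1, 1116))))) = Add(450676, Mul(285, Mul(-1, Rational(419, 1116)))) = Add(450676, Mul(285, Rational(-419, 1116))) = Add(450676, Rational(-39805, 372)) = Rational(167611667, 372)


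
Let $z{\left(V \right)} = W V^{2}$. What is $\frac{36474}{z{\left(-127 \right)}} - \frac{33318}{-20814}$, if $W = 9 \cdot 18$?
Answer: $\frac{2439325150}{1510690527} \approx 1.6147$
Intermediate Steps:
$W = 162$
$z{\left(V \right)} = 162 V^{2}$
$\frac{36474}{z{\left(-127 \right)}} - \frac{33318}{-20814} = \frac{36474}{162 \left(-127\right)^{2}} - \frac{33318}{-20814} = \frac{36474}{162 \cdot 16129} - - \frac{5553}{3469} = \frac{36474}{2612898} + \frac{5553}{3469} = 36474 \cdot \frac{1}{2612898} + \frac{5553}{3469} = \frac{6079}{435483} + \frac{5553}{3469} = \frac{2439325150}{1510690527}$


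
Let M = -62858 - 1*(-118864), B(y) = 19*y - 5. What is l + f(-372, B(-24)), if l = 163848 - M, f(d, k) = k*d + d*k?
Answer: 450826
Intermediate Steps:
B(y) = -5 + 19*y
M = 56006 (M = -62858 + 118864 = 56006)
f(d, k) = 2*d*k (f(d, k) = d*k + d*k = 2*d*k)
l = 107842 (l = 163848 - 1*56006 = 163848 - 56006 = 107842)
l + f(-372, B(-24)) = 107842 + 2*(-372)*(-5 + 19*(-24)) = 107842 + 2*(-372)*(-5 - 456) = 107842 + 2*(-372)*(-461) = 107842 + 342984 = 450826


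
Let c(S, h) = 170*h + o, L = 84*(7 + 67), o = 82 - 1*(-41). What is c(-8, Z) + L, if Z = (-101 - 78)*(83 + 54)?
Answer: -4162571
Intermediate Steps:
o = 123 (o = 82 + 41 = 123)
Z = -24523 (Z = -179*137 = -24523)
L = 6216 (L = 84*74 = 6216)
c(S, h) = 123 + 170*h (c(S, h) = 170*h + 123 = 123 + 170*h)
c(-8, Z) + L = (123 + 170*(-24523)) + 6216 = (123 - 4168910) + 6216 = -4168787 + 6216 = -4162571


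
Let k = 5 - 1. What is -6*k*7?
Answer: -168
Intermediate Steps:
k = 4
-6*k*7 = -6*4*7 = -24*7 = -168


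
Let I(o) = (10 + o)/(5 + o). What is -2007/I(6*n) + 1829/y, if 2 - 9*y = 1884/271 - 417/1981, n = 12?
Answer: -1118020805307/208730590 ≈ -5356.3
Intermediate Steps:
I(o) = (10 + o)/(5 + o)
y = -2545495/4831659 (y = 2/9 - (1884/271 - 417/1981)/9 = 2/9 - 1/9*3619197/536851 = 2/9 - 402133/536851 = -2545495/4831659 ≈ -0.52684)
-2007/I(6*n) + 1829/y = -2007*(5 + 6*12)/(10 + 6*12) + 1829/(-2545495/4831659) = -2007*(5 + 72)/(10 + 72) + 1829*(-4831659/2545495) = -2007/(82/77) - 8837104311/2545495 = -2007/((1/77)*82) - 8837104311/2545495 = -2007/82/77 - 8837104311/2545495 = -2007*77/82 - 8837104311/2545495 = -154539/82 - 8837104311/2545495 = -1118020805307/208730590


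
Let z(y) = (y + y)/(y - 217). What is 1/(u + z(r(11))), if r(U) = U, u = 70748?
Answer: 103/7287033 ≈ 1.4135e-5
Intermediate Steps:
z(y) = 2*y/(-217 + y) (z(y) = (2*y)/(-217 + y) = 2*y/(-217 + y))
1/(u + z(r(11))) = 1/(70748 + 2*11/(-217 + 11)) = 1/(70748 + 2*11/(-206)) = 1/(70748 + 2*11*(-1/206)) = 1/(70748 - 11/103) = 1/(7287033/103) = 103/7287033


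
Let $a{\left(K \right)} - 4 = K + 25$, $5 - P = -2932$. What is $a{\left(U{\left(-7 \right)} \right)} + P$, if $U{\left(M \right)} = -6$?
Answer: $2960$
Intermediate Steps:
$P = 2937$ ($P = 5 - -2932 = 5 + 2932 = 2937$)
$a{\left(K \right)} = 29 + K$ ($a{\left(K \right)} = 4 + \left(K + 25\right) = 4 + \left(25 + K\right) = 29 + K$)
$a{\left(U{\left(-7 \right)} \right)} + P = \left(29 - 6\right) + 2937 = 23 + 2937 = 2960$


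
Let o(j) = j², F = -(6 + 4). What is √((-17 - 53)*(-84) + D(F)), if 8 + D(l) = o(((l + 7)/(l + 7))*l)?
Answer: 2*√1493 ≈ 77.279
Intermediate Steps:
F = -10 (F = -1*10 = -10)
D(l) = -8 + l² (D(l) = -8 + (((l + 7)/(l + 7))*l)² = -8 + (((7 + l)/(7 + l))*l)² = -8 + (1*l)² = -8 + l²)
√((-17 - 53)*(-84) + D(F)) = √((-17 - 53)*(-84) + (-8 + (-10)²)) = √(-70*(-84) + (-8 + 100)) = √(5880 + 92) = √5972 = 2*√1493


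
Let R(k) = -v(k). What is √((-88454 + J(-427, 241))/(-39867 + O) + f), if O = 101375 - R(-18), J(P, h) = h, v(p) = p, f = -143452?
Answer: I*√542400319602570/61490 ≈ 378.75*I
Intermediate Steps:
R(k) = -k
O = 101357 (O = 101375 - (-1)*(-18) = 101375 - 1*18 = 101375 - 18 = 101357)
√((-88454 + J(-427, 241))/(-39867 + O) + f) = √((-88454 + 241)/(-39867 + 101357) - 143452) = √(-88213/61490 - 143452) = √(-8820951693/61490) = I*√542400319602570/61490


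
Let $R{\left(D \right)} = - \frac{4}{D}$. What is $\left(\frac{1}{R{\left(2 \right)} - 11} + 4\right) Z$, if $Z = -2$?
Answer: $- \frac{102}{13} \approx -7.8462$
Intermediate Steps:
$\left(\frac{1}{R{\left(2 \right)} - 11} + 4\right) Z = \left(\frac{1}{- \frac{4}{2} - 11} + 4\right) \left(-2\right) = \left(\frac{1}{\left(-4\right) \frac{1}{2} - 11} + 4\right) \left(-2\right) = \left(\frac{1}{-2 - 11} + 4\right) \left(-2\right) = \left(\frac{1}{-13} + 4\right) \left(-2\right) = \left(- \frac{1}{13} + 4\right) \left(-2\right) = \frac{51}{13} \left(-2\right) = - \frac{102}{13}$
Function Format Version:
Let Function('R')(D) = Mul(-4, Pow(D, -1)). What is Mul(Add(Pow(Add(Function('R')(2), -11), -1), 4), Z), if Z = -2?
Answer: Rational(-102, 13) ≈ -7.8462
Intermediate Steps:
Mul(Add(Pow(Add(Function('R')(2), -11), -1), 4), Z) = Mul(Add(Pow(Add(Mul(-4, Pow(2, -1)), -11), -1), 4), -2) = Mul(Add(Pow(Add(Mul(-4, Rational(1, 2)), -11), -1), 4), -2) = Mul(Add(Pow(Add(-2, -11), -1), 4), -2) = Mul(Add(Pow(-13, -1), 4), -2) = Mul(Add(Rational(-1, 13), 4), -2) = Mul(Rational(51, 13), -2) = Rational(-102, 13)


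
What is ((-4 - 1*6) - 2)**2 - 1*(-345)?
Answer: 489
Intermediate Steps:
((-4 - 1*6) - 2)**2 - 1*(-345) = ((-4 - 6) - 2)**2 + 345 = (-10 - 2)**2 + 345 = (-12)**2 + 345 = 144 + 345 = 489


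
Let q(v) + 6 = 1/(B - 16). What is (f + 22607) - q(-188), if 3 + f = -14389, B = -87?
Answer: 846764/103 ≈ 8221.0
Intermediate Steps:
f = -14392 (f = -3 - 14389 = -14392)
q(v) = -619/103 (q(v) = -6 + 1/(-87 - 16) = -6 + 1/(-103) = -6 - 1/103 = -619/103)
(f + 22607) - q(-188) = (-14392 + 22607) - 1*(-619/103) = 8215 + 619/103 = 846764/103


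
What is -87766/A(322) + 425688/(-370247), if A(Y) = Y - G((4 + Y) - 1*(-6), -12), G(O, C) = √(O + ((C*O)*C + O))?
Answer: -2621731176725/5110519341 - 43883*√12118/13803 ≈ -862.98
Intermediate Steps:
G(O, C) = √(2*O + O*C²) (G(O, C) = √(O + (O*C² + O)) = √(O + (O + O*C²)) = √(2*O + O*C²))
A(Y) = Y - √(1460 + 146*Y) (A(Y) = Y - √(((4 + Y) - 1*(-6))*(2 + (-12)²)) = Y - √(((4 + Y) + 6)*(2 + 144)) = Y - √((10 + Y)*146) = Y - √(1460 + 146*Y))
-87766/A(322) + 425688/(-370247) = -87766/(322 - √(1460 + 146*322)) + 425688/(-370247) = -87766/(322 - √(1460 + 47012)) + 425688*(-1/370247) = -87766/(322 - √48472) - 425688/370247 = -87766/(322 - 2*√12118) - 425688/370247 = -425688/370247 - 87766/(322 - 2*√12118)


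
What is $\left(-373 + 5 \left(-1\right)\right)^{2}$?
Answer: $142884$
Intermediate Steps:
$\left(-373 + 5 \left(-1\right)\right)^{2} = \left(-373 - 5\right)^{2} = \left(-378\right)^{2} = 142884$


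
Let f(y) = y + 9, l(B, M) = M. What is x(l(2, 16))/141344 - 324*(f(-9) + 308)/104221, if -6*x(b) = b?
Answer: -5289479389/5524129884 ≈ -0.95752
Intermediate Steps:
f(y) = 9 + y
x(b) = -b/6
x(l(2, 16))/141344 - 324*(f(-9) + 308)/104221 = -⅙*16/141344 - 324*((9 - 9) + 308)/104221 = -8/3*1/141344 - 324*(0 + 308)*(1/104221) = -1/53004 - 324*308*(1/104221) = -1/53004 - 99792*1/104221 = -1/53004 - 99792/104221 = -5289479389/5524129884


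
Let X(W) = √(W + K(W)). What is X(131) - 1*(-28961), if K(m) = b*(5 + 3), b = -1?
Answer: 28961 + √123 ≈ 28972.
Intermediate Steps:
K(m) = -8 (K(m) = -(5 + 3) = -1*8 = -8)
X(W) = √(-8 + W) (X(W) = √(W - 8) = √(-8 + W))
X(131) - 1*(-28961) = √(-8 + 131) - 1*(-28961) = √123 + 28961 = 28961 + √123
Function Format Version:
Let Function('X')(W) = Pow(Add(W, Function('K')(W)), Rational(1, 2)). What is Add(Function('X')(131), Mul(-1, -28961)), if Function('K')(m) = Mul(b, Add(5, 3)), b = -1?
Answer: Add(28961, Pow(123, Rational(1, 2))) ≈ 28972.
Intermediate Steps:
Function('K')(m) = -8 (Function('K')(m) = Mul(-1, Add(5, 3)) = Mul(-1, 8) = -8)
Function('X')(W) = Pow(Add(-8, W), Rational(1, 2)) (Function('X')(W) = Pow(Add(W, -8), Rational(1, 2)) = Pow(Add(-8, W), Rational(1, 2)))
Add(Function('X')(131), Mul(-1, -28961)) = Add(Pow(Add(-8, 131), Rational(1, 2)), Mul(-1, -28961)) = Add(Pow(123, Rational(1, 2)), 28961) = Add(28961, Pow(123, Rational(1, 2)))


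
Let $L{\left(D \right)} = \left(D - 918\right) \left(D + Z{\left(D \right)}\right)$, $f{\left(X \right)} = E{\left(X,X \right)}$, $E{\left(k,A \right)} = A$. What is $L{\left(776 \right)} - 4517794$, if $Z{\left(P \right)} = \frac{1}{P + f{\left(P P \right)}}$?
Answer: $- \frac{1395226707407}{301476} \approx -4.628 \cdot 10^{6}$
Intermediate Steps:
$f{\left(X \right)} = X$
$Z{\left(P \right)} = \frac{1}{P + P^{2}}$ ($Z{\left(P \right)} = \frac{1}{P + P P} = \frac{1}{P + P^{2}}$)
$L{\left(D \right)} = \left(-918 + D\right) \left(D + \frac{1}{D \left(1 + D\right)}\right)$ ($L{\left(D \right)} = \left(D - 918\right) \left(D + \frac{1}{D \left(1 + D\right)}\right) = \left(-918 + D\right) \left(D + \frac{1}{D \left(1 + D\right)}\right)$)
$L{\left(776 \right)} - 4517794 = \frac{-918 + 776 + 776^{2} \left(1 + 776\right) \left(-918 + 776\right)}{776 \left(1 + 776\right)} - 4517794 = \frac{-918 + 776 + 602176 \cdot 777 \left(-142\right)}{776 \cdot 777} - 4517794 = \frac{1}{776} \cdot \frac{1}{777} \left(-918 + 776 - 66440486784\right) - 4517794 = \frac{1}{776} \cdot \frac{1}{777} \left(-66440486926\right) - 4517794 = - \frac{33220243463}{301476} - 4517794 = - \frac{1395226707407}{301476}$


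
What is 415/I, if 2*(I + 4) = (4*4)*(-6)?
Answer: -415/52 ≈ -7.9808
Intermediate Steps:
I = -52 (I = -4 + ((4*4)*(-6))/2 = -4 + (16*(-6))/2 = -4 + (½)*(-96) = -4 - 48 = -52)
415/I = 415/(-52) = 415*(-1/52) = -415/52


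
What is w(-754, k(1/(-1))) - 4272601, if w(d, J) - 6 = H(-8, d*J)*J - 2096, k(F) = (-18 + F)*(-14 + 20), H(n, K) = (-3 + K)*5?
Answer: -53267901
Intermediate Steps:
H(n, K) = -15 + 5*K
k(F) = -108 + 6*F (k(F) = (-18 + F)*6 = -108 + 6*F)
w(d, J) = -2090 + J*(-15 + 5*J*d) (w(d, J) = 6 + ((-15 + 5*(d*J))*J - 2096) = 6 + ((-15 + 5*(J*d))*J - 2096) = 6 + ((-15 + 5*J*d)*J - 2096) = 6 + (J*(-15 + 5*J*d) - 2096) = 6 + (-2096 + J*(-15 + 5*J*d)) = -2090 + J*(-15 + 5*J*d))
w(-754, k(1/(-1))) - 4272601 = (-2090 + 5*(-108 + 6/(-1))*(-3 + (-108 + 6/(-1))*(-754))) - 4272601 = (-2090 + 5*(-108 + 6*(-1))*(-3 + (-108 + 6*(-1))*(-754))) - 4272601 = (-2090 + 5*(-108 - 6)*(-3 + (-108 - 6)*(-754))) - 4272601 = (-2090 + 5*(-114)*(-3 - 114*(-754))) - 4272601 = (-2090 + 5*(-114)*(-3 + 85956)) - 4272601 = (-2090 + 5*(-114)*85953) - 4272601 = (-2090 - 48993210) - 4272601 = -48995300 - 4272601 = -53267901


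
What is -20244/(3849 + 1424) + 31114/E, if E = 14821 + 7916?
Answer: -296223706/119892201 ≈ -2.4707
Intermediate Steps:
E = 22737
-20244/(3849 + 1424) + 31114/E = -20244/(3849 + 1424) + 31114/22737 = -20244/5273 + 31114*(1/22737) = -20244*1/5273 + 31114/22737 = -20244/5273 + 31114/22737 = -296223706/119892201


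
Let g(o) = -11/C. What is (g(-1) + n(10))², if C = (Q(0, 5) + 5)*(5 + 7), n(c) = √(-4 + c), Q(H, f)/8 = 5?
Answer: 1749721/291600 - 11*√6/270 ≈ 5.9006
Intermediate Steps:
Q(H, f) = 40 (Q(H, f) = 8*5 = 40)
C = 540 (C = (40 + 5)*(5 + 7) = 45*12 = 540)
g(o) = -11/540
(g(-1) + n(10))² = (-11/540 + √(-4 + 10))² = (-11/540 + √6)²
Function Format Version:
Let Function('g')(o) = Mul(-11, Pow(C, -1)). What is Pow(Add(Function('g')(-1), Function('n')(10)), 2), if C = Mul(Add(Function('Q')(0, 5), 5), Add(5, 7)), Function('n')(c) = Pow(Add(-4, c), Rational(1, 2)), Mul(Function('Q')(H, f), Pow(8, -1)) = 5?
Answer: Add(Rational(1749721, 291600), Mul(Rational(-11, 270), Pow(6, Rational(1, 2)))) ≈ 5.9006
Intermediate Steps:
Function('Q')(H, f) = 40 (Function('Q')(H, f) = Mul(8, 5) = 40)
C = 540 (C = Mul(Add(40, 5), Add(5, 7)) = Mul(45, 12) = 540)
Function('g')(o) = Rational(-11, 540) (Function('g')(o) = Mul(-11, Pow(540, -1)) = Mul(-11, Rational(1, 540)) = Rational(-11, 540))
Pow(Add(Function('g')(-1), Function('n')(10)), 2) = Pow(Add(Rational(-11, 540), Pow(Add(-4, 10), Rational(1, 2))), 2) = Pow(Add(Rational(-11, 540), Pow(6, Rational(1, 2))), 2)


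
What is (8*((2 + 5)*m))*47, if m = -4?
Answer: -10528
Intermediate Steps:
(8*((2 + 5)*m))*47 = (8*((2 + 5)*(-4)))*47 = (8*(7*(-4)))*47 = (8*(-28))*47 = -224*47 = -10528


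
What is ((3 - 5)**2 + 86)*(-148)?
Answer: -13320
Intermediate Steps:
((3 - 5)**2 + 86)*(-148) = ((-2)**2 + 86)*(-148) = (4 + 86)*(-148) = 90*(-148) = -13320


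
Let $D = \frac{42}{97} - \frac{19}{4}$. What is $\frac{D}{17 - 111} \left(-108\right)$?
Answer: $- \frac{45225}{9118} \approx -4.96$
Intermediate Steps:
$D = - \frac{1675}{388}$ ($D = 42 \cdot \frac{1}{97} - \frac{19}{4} = \frac{42}{97} - \frac{19}{4} = - \frac{1675}{388} \approx -4.317$)
$\frac{D}{17 - 111} \left(-108\right) = \frac{1}{17 - 111} \left(- \frac{1675}{388}\right) \left(-108\right) = \frac{1}{-94} \left(- \frac{1675}{388}\right) \left(-108\right) = \left(- \frac{1}{94}\right) \left(- \frac{1675}{388}\right) \left(-108\right) = \frac{1675}{36472} \left(-108\right) = - \frac{45225}{9118}$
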